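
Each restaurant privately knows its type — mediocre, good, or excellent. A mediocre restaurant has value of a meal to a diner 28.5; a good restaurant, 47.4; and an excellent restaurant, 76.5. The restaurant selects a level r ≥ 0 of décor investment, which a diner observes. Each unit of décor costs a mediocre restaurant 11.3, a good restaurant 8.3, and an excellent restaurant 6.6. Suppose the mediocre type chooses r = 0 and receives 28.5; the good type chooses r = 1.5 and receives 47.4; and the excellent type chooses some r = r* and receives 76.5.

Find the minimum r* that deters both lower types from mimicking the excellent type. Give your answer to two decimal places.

5.01

Good type (on-path payoff 47.4 − 8.3×1.5 = 34.95) won't mimic when 34.95 ≥ 76.5 − 8.3·r*, i.e. r* ≥ 5.01.
Mediocre type (on-path payoff 28.5) won't mimic when 28.5 ≥ 76.5 − 11.3·r*, i.e. r* ≥ 4.25.
Both must hold, so r* = max(4.25, 5.01) = 5.01. The good type's constraint binds.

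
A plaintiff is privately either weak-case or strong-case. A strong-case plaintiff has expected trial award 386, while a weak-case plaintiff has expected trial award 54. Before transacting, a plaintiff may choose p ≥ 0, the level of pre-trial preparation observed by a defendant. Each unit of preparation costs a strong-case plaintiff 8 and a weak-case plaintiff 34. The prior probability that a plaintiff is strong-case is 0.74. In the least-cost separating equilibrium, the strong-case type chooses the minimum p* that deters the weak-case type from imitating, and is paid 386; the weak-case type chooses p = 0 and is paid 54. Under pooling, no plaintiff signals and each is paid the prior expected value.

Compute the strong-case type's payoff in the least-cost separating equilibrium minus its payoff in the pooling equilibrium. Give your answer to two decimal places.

Least-cost separating signal: p* solves 54 = 386 − 34·p*, so p* = (386 − 54)/34 ≈ 9.7647.
Strong-case type's separating payoff: 386 − 8 × p* = 386 − 8 × (386 − 54)/34 = 386 − 2656/34 ≈ 307.8824.
Pooling payoff: 0.74 × 386 + 0.26 × 54 = 299.68.
Difference: 307.8824 − 299.68 = 8.2024, i.e. 8.20 to two decimal places.
The strong-case type prefers to separate.

8.20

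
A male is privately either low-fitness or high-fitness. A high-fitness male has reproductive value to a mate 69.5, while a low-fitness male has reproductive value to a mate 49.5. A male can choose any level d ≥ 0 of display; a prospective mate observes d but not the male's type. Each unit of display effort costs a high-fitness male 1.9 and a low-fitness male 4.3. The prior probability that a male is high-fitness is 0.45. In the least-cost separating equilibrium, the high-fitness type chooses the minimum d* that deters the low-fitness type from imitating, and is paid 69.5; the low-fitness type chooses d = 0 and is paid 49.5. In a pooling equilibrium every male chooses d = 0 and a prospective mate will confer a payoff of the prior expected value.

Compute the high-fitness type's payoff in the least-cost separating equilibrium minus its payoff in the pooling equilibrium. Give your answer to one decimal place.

Least-cost separating signal: d* solves 49.5 = 69.5 − 4.3·d*, so d* = (69.5 − 49.5)/4.3 ≈ 4.6512.
High-fitness type's separating payoff: 69.5 − 1.9 × d* = 69.5 − 1.9 × (69.5 − 49.5)/4.3 = 69.5 − 38/4.3 ≈ 60.663.
Pooling payoff: 0.45 × 69.5 + 0.55 × 49.5 = 58.5.
Difference: 60.663 − 58.5 = 2.163, i.e. 2.2 to one decimal place.
The high-fitness type prefers to separate.

2.2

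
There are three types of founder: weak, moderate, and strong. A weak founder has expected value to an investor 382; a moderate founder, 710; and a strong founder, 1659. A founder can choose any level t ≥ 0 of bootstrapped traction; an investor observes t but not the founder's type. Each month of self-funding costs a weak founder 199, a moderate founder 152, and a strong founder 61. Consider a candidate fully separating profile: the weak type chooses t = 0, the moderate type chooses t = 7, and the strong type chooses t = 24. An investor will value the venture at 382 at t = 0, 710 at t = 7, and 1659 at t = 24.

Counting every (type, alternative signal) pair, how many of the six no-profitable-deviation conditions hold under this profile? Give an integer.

Weak (own payoff 382): to t=7 gives 710 − 199×7 = -683 → no gain ✓; to t=24 gives 1659 − 199×24 = -3117 → no gain ✓.
Strong (own payoff 1659 − 61×24 = 195): to t=0 gives 382 → profitable ✗; to t=7 gives 710 − 61×7 = 283 → profitable ✗.
Moderate (own payoff 710 − 152×7 = -354): to t=0 gives 382 → profitable ✗; to t=24 gives 1659 − 152×24 = -1989 → no gain ✓.
3 of the 6 constraints hold; not an equilibrium.

3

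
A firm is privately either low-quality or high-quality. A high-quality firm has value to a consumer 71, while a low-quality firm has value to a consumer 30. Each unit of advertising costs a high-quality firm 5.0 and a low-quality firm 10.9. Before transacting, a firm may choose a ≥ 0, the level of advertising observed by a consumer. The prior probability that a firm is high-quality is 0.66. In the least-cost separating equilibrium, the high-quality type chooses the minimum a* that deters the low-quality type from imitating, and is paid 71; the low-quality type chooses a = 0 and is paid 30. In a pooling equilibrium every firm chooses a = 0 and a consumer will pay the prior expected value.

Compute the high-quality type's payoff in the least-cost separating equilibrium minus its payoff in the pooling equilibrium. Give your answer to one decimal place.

-4.9

Least-cost separating signal: a* solves 30 = 71 − 10.9·a*, so a* = (71 − 30)/10.9 ≈ 3.7615.
High-quality type's separating payoff: 71 − 5.0 × a* = 71 − 5.0 × (71 − 30)/10.9 = 71 − 205/10.9 ≈ 52.193.
Pooling payoff: 0.66 × 71 + 0.34 × 30 = 57.06.
Difference: 52.193 − 57.06 = -4.867, i.e. -4.9 to one decimal place.
The high-quality type would prefer the pooling outcome.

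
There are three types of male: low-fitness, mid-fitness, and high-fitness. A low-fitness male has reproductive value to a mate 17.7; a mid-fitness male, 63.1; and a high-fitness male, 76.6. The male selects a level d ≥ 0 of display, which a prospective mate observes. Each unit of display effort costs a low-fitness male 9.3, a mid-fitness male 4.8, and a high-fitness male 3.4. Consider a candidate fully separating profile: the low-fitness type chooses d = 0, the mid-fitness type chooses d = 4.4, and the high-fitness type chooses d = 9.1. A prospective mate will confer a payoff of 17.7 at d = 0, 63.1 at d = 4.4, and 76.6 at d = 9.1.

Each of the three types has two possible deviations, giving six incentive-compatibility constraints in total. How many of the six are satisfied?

4

High-fitness (own payoff 76.6 − 3.4×9.1 = 45.66): to d=0 gives 17.7 → no gain ✓; to d=4.4 gives 63.1 − 3.4×4.4 = 48.14 → profitable ✗.
Mid-fitness (own payoff 63.1 − 4.8×4.4 = 41.98): to d=0 gives 17.7 → no gain ✓; to d=9.1 gives 76.6 − 4.8×9.1 = 32.92 → no gain ✓.
Low-fitness (own payoff 17.7): to d=4.4 gives 63.1 − 9.3×4.4 = 22.18 → profitable ✗; to d=9.1 gives 76.6 − 9.3×9.1 = -8.03 → no gain ✓.
4 of the 6 constraints hold; not an equilibrium.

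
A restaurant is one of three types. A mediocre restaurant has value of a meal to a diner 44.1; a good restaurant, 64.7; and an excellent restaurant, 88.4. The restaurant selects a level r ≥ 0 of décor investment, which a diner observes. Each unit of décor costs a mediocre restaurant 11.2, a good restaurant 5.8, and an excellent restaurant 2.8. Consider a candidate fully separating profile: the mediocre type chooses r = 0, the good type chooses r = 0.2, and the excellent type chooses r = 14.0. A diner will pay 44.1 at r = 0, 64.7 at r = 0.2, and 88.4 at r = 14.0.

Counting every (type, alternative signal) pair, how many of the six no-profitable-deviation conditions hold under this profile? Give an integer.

Good (own payoff 64.7 − 5.8×0.2 = 63.54): to r=0 gives 44.1 → no gain ✓; to r=14.0 gives 88.4 − 5.8×14.0 = 7.2 → no gain ✓.
Mediocre (own payoff 44.1): to r=0.2 gives 64.7 − 11.2×0.2 = 62.46 → profitable ✗; to r=14.0 gives 88.4 − 11.2×14.0 = -68.4 → no gain ✓.
Excellent (own payoff 88.4 − 2.8×14.0 = 49.2): to r=0 gives 44.1 → no gain ✓; to r=0.2 gives 64.7 − 2.8×0.2 = 64.14 → profitable ✗.
4 of the 6 constraints hold; not an equilibrium.

4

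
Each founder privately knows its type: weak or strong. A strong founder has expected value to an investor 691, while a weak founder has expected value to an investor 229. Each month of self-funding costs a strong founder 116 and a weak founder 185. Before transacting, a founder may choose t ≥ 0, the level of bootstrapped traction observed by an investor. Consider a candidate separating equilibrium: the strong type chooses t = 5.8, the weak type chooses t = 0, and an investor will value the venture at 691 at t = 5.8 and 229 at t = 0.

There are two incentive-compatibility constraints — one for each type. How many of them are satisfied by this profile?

1

Strong type: signal → 691 − 116 × 5.8 = 18.2; deviate to 0 → 229. IC fails (18.2 < 229).
Weak type: stay at 0 → 229; mimic → 691 − 185 × 5.8 = -382. IC holds (229 ≥ -382).
1 of 2 constraints hold, so this profile is not an equilibrium.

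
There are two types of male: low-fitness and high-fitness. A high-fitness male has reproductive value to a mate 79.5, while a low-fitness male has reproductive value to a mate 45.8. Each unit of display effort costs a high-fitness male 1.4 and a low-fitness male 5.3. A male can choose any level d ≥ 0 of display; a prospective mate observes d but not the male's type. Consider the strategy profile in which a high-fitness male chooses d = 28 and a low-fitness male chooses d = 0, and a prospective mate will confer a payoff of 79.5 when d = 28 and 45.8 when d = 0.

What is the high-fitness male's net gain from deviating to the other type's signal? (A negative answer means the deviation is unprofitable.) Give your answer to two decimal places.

5.50

Playing d = 28 the high-fitness male receives 79.5 − 1.4 × 28 = 40.3.
Deviating to d = 0 yields 45.8 instead.
Gain from deviating: 45.8 − 40.3 = 5.50.
The gain is positive, so the high-fitness type's incentive-compatibility constraint is violated — this profile is not a separating equilibrium.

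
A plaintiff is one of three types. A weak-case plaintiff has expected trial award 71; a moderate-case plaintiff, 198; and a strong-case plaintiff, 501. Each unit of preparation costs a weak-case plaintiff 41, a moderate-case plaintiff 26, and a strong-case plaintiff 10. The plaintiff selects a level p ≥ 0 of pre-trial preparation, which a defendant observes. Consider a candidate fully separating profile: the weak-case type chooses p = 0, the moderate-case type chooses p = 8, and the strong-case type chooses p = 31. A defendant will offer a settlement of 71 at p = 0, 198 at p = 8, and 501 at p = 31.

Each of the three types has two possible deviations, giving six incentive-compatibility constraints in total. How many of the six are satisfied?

5

Moderate-case (own payoff 198 − 26×8 = -10): to p=0 gives 71 → profitable ✗; to p=31 gives 501 − 26×31 = -305 → no gain ✓.
Weak-case (own payoff 71): to p=8 gives 198 − 41×8 = -130 → no gain ✓; to p=31 gives 501 − 41×31 = -770 → no gain ✓.
Strong-case (own payoff 501 − 10×31 = 191): to p=0 gives 71 → no gain ✓; to p=8 gives 198 − 10×8 = 118 → no gain ✓.
5 of the 6 constraints hold; not an equilibrium.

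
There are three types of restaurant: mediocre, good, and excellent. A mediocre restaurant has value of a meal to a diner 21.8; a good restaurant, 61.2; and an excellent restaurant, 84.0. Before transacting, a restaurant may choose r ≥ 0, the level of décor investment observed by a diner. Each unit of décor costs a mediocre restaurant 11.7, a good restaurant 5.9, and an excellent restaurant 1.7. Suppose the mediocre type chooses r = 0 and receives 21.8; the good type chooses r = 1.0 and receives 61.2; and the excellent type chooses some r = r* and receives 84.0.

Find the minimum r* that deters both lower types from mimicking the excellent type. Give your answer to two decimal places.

5.32

Good type (on-path payoff 61.2 − 5.9×1.0 = 55.3) won't mimic when 55.3 ≥ 84.0 − 5.9·r*, i.e. r* ≥ 4.86.
Mediocre type (on-path payoff 21.8) won't mimic when 21.8 ≥ 84.0 − 11.7·r*, i.e. r* ≥ 5.32.
Both must hold, so r* = max(5.32, 4.86) = 5.32. The mediocre type's constraint binds.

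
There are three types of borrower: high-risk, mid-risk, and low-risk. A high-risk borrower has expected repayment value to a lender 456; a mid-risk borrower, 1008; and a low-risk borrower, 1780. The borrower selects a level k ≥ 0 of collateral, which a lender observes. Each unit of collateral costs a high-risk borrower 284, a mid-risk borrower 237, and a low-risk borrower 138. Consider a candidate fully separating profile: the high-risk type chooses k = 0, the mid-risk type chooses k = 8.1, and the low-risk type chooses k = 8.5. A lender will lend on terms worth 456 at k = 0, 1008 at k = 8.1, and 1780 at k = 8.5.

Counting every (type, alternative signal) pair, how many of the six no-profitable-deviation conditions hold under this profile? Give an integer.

4

Mid-risk (own payoff 1008 − 237×8.1 = -911.7): to k=0 gives 456 → profitable ✗; to k=8.5 gives 1780 − 237×8.5 = -234.5 → profitable ✗.
High-risk (own payoff 456): to k=8.1 gives 1008 − 284×8.1 = -1292.4 → no gain ✓; to k=8.5 gives 1780 − 284×8.5 = -634 → no gain ✓.
Low-risk (own payoff 1780 − 138×8.5 = 607): to k=0 gives 456 → no gain ✓; to k=8.1 gives 1008 − 138×8.1 = -109.8 → no gain ✓.
4 of the 6 constraints hold; not an equilibrium.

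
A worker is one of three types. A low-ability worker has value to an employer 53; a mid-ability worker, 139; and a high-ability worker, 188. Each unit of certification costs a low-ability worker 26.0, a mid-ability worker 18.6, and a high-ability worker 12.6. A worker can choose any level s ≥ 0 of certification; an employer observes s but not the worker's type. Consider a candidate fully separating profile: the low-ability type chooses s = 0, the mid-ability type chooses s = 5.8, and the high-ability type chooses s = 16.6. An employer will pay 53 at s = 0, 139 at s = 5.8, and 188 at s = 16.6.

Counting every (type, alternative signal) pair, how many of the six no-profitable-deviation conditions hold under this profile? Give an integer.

3

Low-ability (own payoff 53): to s=5.8 gives 139 − 26.0×5.8 = -11.8 → no gain ✓; to s=16.6 gives 188 − 26.0×16.6 = -243.6 → no gain ✓.
Mid-ability (own payoff 139 − 18.6×5.8 = 31.12): to s=0 gives 53 → profitable ✗; to s=16.6 gives 188 − 18.6×16.6 = -120.76 → no gain ✓.
High-ability (own payoff 188 − 12.6×16.6 = -21.16): to s=0 gives 53 → profitable ✗; to s=5.8 gives 139 − 12.6×5.8 = 65.92 → profitable ✗.
3 of the 6 constraints hold; not an equilibrium.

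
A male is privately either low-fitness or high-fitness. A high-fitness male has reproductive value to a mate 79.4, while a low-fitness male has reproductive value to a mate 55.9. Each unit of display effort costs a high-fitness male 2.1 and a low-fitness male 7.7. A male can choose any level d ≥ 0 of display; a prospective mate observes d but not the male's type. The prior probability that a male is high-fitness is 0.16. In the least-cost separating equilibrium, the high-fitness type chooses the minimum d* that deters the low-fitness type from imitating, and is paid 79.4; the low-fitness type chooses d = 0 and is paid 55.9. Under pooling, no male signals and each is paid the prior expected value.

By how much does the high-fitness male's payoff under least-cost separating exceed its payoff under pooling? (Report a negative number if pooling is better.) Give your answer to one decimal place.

Least-cost separating signal: d* solves 55.9 = 79.4 − 7.7·d*, so d* = (79.4 − 55.9)/7.7 ≈ 3.0519.
High-fitness type's separating payoff: 79.4 − 2.1 × d* = 79.4 − 2.1 × (79.4 − 55.9)/7.7 = 79.4 − 49.35/7.7 ≈ 72.991.
Pooling payoff: 0.16 × 79.4 + 0.84 × 55.9 = 59.66.
Difference: 72.991 − 59.66 = 13.331, i.e. 13.3 to one decimal place.
The high-fitness type prefers to separate.

13.3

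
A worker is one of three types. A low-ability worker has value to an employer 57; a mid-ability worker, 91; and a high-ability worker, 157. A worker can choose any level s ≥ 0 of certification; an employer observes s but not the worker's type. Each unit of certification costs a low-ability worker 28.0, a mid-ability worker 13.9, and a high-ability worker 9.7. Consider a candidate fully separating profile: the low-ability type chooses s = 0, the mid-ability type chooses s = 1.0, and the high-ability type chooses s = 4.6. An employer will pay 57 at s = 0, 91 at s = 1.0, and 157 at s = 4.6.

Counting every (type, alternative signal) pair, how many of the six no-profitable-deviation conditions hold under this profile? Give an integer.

Low-ability (own payoff 57): to s=1.0 gives 91 − 28.0×1.0 = 63 → profitable ✗; to s=4.6 gives 157 − 28.0×4.6 = 28.2 → no gain ✓.
High-ability (own payoff 157 − 9.7×4.6 = 112.38): to s=0 gives 57 → no gain ✓; to s=1.0 gives 91 − 9.7×1.0 = 81.3 → no gain ✓.
Mid-ability (own payoff 91 − 13.9×1.0 = 77.1): to s=0 gives 57 → no gain ✓; to s=4.6 gives 157 − 13.9×4.6 = 93.06 → profitable ✗.
4 of the 6 constraints hold; not an equilibrium.

4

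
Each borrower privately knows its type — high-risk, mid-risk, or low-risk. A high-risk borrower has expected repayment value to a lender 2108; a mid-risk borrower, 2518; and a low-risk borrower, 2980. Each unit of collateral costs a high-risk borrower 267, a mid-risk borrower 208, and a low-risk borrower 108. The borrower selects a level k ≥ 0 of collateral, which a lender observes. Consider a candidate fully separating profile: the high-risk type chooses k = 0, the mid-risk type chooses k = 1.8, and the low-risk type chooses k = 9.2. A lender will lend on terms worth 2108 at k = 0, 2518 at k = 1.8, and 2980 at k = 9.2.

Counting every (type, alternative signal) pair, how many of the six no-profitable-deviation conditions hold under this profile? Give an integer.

4

Low-risk (own payoff 2980 − 108×9.2 = 1986.4): to k=0 gives 2108 → profitable ✗; to k=1.8 gives 2518 − 108×1.8 = 2323.6 → profitable ✗.
Mid-risk (own payoff 2518 − 208×1.8 = 2143.6): to k=0 gives 2108 → no gain ✓; to k=9.2 gives 2980 − 208×9.2 = 1066.4 → no gain ✓.
High-risk (own payoff 2108): to k=1.8 gives 2518 − 267×1.8 = 2037.4 → no gain ✓; to k=9.2 gives 2980 − 267×9.2 = 523.6 → no gain ✓.
4 of the 6 constraints hold; not an equilibrium.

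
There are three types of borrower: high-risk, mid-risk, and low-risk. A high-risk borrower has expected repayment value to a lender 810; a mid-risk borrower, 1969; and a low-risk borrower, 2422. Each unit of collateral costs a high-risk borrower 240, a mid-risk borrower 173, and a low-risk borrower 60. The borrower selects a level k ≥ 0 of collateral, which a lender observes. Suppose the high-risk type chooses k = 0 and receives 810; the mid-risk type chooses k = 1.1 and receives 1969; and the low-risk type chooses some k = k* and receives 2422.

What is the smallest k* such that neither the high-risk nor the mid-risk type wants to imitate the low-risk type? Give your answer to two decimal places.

6.72

High-risk type (on-path payoff 810) won't mimic when 810 ≥ 2422 − 240·k*, i.e. k* ≥ 6.72.
Mid-risk type (on-path payoff 1969 − 173×1.1 = 1778.7) won't mimic when 1778.7 ≥ 2422 − 173·k*, i.e. k* ≥ 3.72.
Both must hold, so k* = max(6.72, 3.72) = 6.72. The high-risk type's constraint binds.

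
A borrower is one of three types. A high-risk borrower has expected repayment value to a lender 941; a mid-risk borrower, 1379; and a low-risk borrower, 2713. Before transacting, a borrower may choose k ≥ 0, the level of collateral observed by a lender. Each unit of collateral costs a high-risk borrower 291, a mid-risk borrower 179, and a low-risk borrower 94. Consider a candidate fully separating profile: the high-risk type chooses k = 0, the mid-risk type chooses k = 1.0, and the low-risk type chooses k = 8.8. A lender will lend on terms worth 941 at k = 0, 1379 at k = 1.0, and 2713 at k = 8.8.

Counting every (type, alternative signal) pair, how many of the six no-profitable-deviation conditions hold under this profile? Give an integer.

5

High-risk (own payoff 941): to k=1.0 gives 1379 − 291×1.0 = 1088 → profitable ✗; to k=8.8 gives 2713 − 291×8.8 = 152.2 → no gain ✓.
Low-risk (own payoff 2713 − 94×8.8 = 1885.8): to k=0 gives 941 → no gain ✓; to k=1.0 gives 1379 − 94×1.0 = 1285 → no gain ✓.
Mid-risk (own payoff 1379 − 179×1.0 = 1200): to k=0 gives 941 → no gain ✓; to k=8.8 gives 2713 − 179×8.8 = 1137.8 → no gain ✓.
5 of the 6 constraints hold; not an equilibrium.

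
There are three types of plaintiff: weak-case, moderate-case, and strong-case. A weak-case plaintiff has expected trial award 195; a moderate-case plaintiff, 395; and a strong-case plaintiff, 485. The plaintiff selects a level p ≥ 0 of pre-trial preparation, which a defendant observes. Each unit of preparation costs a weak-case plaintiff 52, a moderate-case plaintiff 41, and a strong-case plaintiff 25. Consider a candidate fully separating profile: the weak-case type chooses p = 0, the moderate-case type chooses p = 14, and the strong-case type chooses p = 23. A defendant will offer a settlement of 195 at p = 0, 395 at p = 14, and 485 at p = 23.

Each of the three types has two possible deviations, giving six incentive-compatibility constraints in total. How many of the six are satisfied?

3

Moderate-case (own payoff 395 − 41×14 = -179): to p=0 gives 195 → profitable ✗; to p=23 gives 485 − 41×23 = -458 → no gain ✓.
Strong-case (own payoff 485 − 25×23 = -90): to p=0 gives 195 → profitable ✗; to p=14 gives 395 − 25×14 = 45 → profitable ✗.
Weak-case (own payoff 195): to p=14 gives 395 − 52×14 = -333 → no gain ✓; to p=23 gives 485 − 52×23 = -711 → no gain ✓.
3 of the 6 constraints hold; not an equilibrium.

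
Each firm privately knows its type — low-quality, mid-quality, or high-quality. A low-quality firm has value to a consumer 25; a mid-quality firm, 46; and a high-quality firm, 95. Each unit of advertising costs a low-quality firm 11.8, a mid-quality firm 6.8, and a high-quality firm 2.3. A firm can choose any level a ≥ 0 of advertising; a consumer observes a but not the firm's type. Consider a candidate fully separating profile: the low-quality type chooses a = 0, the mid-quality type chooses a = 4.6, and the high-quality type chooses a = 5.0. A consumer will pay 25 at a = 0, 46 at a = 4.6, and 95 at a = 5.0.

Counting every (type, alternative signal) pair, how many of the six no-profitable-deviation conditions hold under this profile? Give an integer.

3

Mid-quality (own payoff 46 − 6.8×4.6 = 14.72): to a=0 gives 25 → profitable ✗; to a=5.0 gives 95 − 6.8×5.0 = 61 → profitable ✗.
Low-quality (own payoff 25): to a=4.6 gives 46 − 11.8×4.6 = -8.28 → no gain ✓; to a=5.0 gives 95 − 11.8×5.0 = 36 → profitable ✗.
High-quality (own payoff 95 − 2.3×5.0 = 83.5): to a=0 gives 25 → no gain ✓; to a=4.6 gives 46 − 2.3×4.6 = 35.42 → no gain ✓.
3 of the 6 constraints hold; not an equilibrium.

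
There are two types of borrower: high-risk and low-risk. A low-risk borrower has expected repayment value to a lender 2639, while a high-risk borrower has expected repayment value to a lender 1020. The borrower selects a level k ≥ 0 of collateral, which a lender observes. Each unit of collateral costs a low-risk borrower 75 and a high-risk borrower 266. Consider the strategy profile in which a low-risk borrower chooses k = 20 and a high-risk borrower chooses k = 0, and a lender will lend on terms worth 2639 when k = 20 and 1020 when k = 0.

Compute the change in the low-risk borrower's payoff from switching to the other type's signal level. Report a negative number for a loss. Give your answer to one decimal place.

-119.0

Playing k = 20 the low-risk borrower receives 2639 − 75 × 20 = 1139.
Deviating to k = 0 yields 1020 instead.
Gain from deviating: 1020 − 1139 = -119.0.
The gain is negative, so the low-risk type's incentive-compatibility constraint is satisfied.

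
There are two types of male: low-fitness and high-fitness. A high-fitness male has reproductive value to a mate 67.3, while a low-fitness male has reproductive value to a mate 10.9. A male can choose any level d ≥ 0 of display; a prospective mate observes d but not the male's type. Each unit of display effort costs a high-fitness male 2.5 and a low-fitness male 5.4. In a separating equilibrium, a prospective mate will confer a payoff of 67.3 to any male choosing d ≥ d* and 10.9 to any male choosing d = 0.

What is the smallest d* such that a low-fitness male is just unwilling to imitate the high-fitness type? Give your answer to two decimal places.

A low-fitness male choosing d = 0 receives 10.9.
Imitating at d* instead would pay 67.3 at cost 5.4·d*, netting 67.3 − 5.4·d*.
Indifference: 10.9 = 67.3 − 5.4·d*, so d* = (67.3 − 10.9) / 5.4 ≈ 10.44.
At d* the low-fitness type's incentive constraint just binds; the high-fitness type strictly prefers d* since its per-unit cost is lower.

10.44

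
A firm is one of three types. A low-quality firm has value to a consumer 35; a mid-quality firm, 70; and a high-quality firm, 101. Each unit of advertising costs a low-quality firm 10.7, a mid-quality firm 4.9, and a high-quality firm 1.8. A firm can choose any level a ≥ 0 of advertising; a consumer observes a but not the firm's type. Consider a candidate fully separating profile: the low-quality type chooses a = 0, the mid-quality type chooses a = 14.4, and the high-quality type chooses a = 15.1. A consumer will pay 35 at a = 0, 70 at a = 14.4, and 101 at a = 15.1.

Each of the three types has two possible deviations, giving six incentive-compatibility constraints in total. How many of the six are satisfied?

4

Low-quality (own payoff 35): to a=14.4 gives 70 − 10.7×14.4 = -84.08 → no gain ✓; to a=15.1 gives 101 − 10.7×15.1 = -60.57 → no gain ✓.
High-quality (own payoff 101 − 1.8×15.1 = 73.82): to a=0 gives 35 → no gain ✓; to a=14.4 gives 70 − 1.8×14.4 = 44.08 → no gain ✓.
Mid-quality (own payoff 70 − 4.9×14.4 = -0.56): to a=0 gives 35 → profitable ✗; to a=15.1 gives 101 − 4.9×15.1 = 27.01 → profitable ✗.
4 of the 6 constraints hold; not an equilibrium.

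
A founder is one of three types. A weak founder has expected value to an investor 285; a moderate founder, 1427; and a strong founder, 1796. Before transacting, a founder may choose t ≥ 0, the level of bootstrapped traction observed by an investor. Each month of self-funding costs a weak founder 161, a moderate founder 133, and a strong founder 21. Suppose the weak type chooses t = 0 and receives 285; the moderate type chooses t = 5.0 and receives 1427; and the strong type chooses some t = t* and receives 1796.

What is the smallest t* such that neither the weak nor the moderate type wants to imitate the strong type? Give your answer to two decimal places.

9.39

Weak type (on-path payoff 285) won't mimic when 285 ≥ 1796 − 161·t*, i.e. t* ≥ 9.39.
Moderate type (on-path payoff 1427 − 133×5.0 = 762) won't mimic when 762 ≥ 1796 − 133·t*, i.e. t* ≥ 7.77.
Both must hold, so t* = max(9.39, 7.77) = 9.39. The weak type's constraint binds.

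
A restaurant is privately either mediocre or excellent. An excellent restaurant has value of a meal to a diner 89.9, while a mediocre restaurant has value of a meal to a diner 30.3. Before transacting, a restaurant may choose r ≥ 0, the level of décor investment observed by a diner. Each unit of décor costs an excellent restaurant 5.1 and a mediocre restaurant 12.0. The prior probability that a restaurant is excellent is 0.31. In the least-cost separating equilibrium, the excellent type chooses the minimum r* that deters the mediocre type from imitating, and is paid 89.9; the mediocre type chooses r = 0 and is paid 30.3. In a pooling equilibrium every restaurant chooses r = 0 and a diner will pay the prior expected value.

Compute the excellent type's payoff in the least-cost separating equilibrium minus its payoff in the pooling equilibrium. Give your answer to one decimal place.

15.8

Least-cost separating signal: r* solves 30.3 = 89.9 − 12.0·r*, so r* = (89.9 − 30.3)/12.0 ≈ 4.9667.
Excellent type's separating payoff: 89.9 − 5.1 × r* = 89.9 − 5.1 × (89.9 − 30.3)/12.0 = 89.9 − 303.96/12.0 = 64.57.
Pooling payoff: 0.31 × 89.9 + 0.69 × 30.3 = 48.776.
Difference: 64.57 − 48.776 = 15.794, i.e. 15.8 to one decimal place.
The excellent type prefers to separate.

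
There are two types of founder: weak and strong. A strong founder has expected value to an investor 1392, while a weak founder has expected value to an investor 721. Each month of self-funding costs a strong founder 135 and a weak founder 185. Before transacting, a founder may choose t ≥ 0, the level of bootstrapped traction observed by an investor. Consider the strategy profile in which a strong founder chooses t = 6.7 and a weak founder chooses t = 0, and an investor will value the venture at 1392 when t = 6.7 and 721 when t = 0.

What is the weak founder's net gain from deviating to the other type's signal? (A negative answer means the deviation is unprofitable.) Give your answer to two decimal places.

-568.50

Playing t = 0 the weak founder receives 721.
Deviating to t = 6.7 brings payment 1392 at cost 185 × 6.7 = 1239.5, netting 152.5.
Gain from deviating: 152.5 − 721 = -568.50.
The gain is negative, so the weak type's incentive-compatibility constraint is satisfied.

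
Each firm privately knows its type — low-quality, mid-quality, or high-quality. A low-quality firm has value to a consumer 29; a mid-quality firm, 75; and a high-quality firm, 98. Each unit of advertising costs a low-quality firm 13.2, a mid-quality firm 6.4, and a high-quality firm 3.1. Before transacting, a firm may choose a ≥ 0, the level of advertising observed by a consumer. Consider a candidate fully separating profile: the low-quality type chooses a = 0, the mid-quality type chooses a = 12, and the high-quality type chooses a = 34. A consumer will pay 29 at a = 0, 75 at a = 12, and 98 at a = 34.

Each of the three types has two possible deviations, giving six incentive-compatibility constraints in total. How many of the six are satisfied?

3

Low-quality (own payoff 29): to a=12 gives 75 − 13.2×12 = -83.4 → no gain ✓; to a=34 gives 98 − 13.2×34 = -350.8 → no gain ✓.
Mid-quality (own payoff 75 − 6.4×12 = -1.8): to a=0 gives 29 → profitable ✗; to a=34 gives 98 − 6.4×34 = -119.6 → no gain ✓.
High-quality (own payoff 98 − 3.1×34 = -7.4): to a=0 gives 29 → profitable ✗; to a=12 gives 75 − 3.1×12 = 37.8 → profitable ✗.
3 of the 6 constraints hold; not an equilibrium.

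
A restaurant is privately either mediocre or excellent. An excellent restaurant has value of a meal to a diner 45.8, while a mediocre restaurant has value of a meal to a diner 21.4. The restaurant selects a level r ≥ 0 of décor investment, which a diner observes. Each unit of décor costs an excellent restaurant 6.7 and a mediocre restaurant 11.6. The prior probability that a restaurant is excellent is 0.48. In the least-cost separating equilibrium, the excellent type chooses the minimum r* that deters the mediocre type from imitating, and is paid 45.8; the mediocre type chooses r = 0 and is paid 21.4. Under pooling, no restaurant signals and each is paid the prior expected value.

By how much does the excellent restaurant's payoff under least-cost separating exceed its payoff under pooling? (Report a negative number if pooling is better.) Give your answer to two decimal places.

Least-cost separating signal: r* solves 21.4 = 45.8 − 11.6·r*, so r* = (45.8 − 21.4)/11.6 ≈ 2.1034.
Excellent type's separating payoff: 45.8 − 6.7 × r* = 45.8 − 6.7 × (45.8 − 21.4)/11.6 = 45.8 − 163.48/11.6 ≈ 31.7069.
Pooling payoff: 0.48 × 45.8 + 0.52 × 21.4 = 33.112.
Difference: 31.7069 − 33.112 = -1.4051, i.e. -1.41 to two decimal places.
The excellent type would prefer the pooling outcome.

-1.41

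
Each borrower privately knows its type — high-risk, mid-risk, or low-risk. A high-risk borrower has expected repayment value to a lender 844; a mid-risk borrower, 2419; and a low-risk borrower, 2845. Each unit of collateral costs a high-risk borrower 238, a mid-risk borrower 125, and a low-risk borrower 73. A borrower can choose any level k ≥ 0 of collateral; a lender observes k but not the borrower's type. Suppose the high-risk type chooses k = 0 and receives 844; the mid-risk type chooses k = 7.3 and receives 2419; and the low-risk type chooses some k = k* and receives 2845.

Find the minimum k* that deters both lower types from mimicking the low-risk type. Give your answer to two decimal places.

10.71

High-risk type (on-path payoff 844) won't mimic when 844 ≥ 2845 − 238·k*, i.e. k* ≥ 8.41.
Mid-risk type (on-path payoff 2419 − 125×7.3 = 1506.5) won't mimic when 1506.5 ≥ 2845 − 125·k*, i.e. k* ≥ 10.71.
Both must hold, so k* = max(8.41, 10.71) = 10.71. The mid-risk type's constraint binds.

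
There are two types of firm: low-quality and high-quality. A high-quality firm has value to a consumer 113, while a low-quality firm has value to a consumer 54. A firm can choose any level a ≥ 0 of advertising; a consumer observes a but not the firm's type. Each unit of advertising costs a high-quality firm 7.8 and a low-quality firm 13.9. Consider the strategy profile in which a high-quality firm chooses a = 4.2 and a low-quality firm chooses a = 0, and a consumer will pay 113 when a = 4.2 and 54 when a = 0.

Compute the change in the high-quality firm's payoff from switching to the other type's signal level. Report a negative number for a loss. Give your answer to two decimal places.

-26.24

Playing a = 4.2 the high-quality firm receives 113 − 7.8 × 4.2 = 80.24.
Deviating to a = 0 yields 54 instead.
Gain from deviating: 54 − 80.24 = -26.24.
The gain is negative, so the high-quality type's incentive-compatibility constraint is satisfied.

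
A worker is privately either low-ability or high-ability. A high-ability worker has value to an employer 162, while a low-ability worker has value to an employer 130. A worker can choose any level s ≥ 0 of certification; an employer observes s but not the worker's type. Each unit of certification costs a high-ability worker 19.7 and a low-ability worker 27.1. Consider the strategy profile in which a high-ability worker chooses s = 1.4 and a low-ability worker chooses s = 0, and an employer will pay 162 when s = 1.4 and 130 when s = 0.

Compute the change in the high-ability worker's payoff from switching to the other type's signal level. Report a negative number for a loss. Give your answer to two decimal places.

Playing s = 1.4 the high-ability worker receives 162 − 19.7 × 1.4 = 134.42.
Deviating to s = 0 yields 130 instead.
Gain from deviating: 130 − 134.42 = -4.42.
The gain is negative, so the high-ability type's incentive-compatibility constraint is satisfied.

-4.42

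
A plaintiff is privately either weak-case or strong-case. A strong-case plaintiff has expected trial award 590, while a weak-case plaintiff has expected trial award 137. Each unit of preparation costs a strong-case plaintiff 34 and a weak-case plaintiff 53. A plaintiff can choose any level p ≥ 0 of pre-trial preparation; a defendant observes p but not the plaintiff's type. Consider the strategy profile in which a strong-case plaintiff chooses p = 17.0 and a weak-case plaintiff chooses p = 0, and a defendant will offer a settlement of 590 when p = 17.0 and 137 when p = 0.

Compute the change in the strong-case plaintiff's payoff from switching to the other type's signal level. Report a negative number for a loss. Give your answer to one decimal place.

125.0

Playing p = 17.0 the strong-case plaintiff receives 590 − 34 × 17.0 = 12.
Deviating to p = 0 yields 137 instead.
Gain from deviating: 137 − 12 = 125.0.
The gain is positive, so the strong-case type's incentive-compatibility constraint is violated — this profile is not a separating equilibrium.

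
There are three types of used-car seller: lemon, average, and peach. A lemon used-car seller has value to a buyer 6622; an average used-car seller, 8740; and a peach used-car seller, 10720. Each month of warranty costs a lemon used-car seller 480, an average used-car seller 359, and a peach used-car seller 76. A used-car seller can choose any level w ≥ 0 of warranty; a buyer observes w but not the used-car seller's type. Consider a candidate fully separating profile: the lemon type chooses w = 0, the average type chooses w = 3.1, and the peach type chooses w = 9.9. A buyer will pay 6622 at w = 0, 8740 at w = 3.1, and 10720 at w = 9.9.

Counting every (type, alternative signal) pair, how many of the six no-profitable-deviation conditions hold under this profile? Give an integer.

5

Lemon (own payoff 6622): to w=3.1 gives 8740 − 480×3.1 = 7252 → profitable ✗; to w=9.9 gives 10720 − 480×9.9 = 5968 → no gain ✓.
Peach (own payoff 10720 − 76×9.9 = 9967.6): to w=0 gives 6622 → no gain ✓; to w=3.1 gives 8740 − 76×3.1 = 8504.4 → no gain ✓.
Average (own payoff 8740 − 359×3.1 = 7627.1): to w=0 gives 6622 → no gain ✓; to w=9.9 gives 10720 − 359×9.9 = 7165.9 → no gain ✓.
5 of the 6 constraints hold; not an equilibrium.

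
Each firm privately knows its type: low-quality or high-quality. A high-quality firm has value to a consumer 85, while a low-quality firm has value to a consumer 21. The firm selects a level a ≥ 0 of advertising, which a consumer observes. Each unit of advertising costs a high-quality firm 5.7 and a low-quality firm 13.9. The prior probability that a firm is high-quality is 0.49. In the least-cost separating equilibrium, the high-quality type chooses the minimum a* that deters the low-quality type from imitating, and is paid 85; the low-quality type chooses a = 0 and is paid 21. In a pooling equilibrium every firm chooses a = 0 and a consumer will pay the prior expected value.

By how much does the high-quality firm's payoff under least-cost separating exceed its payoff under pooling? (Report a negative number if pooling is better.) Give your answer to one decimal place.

6.4

Least-cost separating signal: a* solves 21 = 85 − 13.9·a*, so a* = (85 − 21)/13.9 ≈ 4.6043.
High-quality type's separating payoff: 85 − 5.7 × a* = 85 − 5.7 × (85 − 21)/13.9 = 85 − 364.8/13.9 ≈ 58.755.
Pooling payoff: 0.49 × 85 + 0.51 × 21 = 52.36.
Difference: 58.755 − 52.36 = 6.395, i.e. 6.4 to one decimal place.
The high-quality type prefers to separate.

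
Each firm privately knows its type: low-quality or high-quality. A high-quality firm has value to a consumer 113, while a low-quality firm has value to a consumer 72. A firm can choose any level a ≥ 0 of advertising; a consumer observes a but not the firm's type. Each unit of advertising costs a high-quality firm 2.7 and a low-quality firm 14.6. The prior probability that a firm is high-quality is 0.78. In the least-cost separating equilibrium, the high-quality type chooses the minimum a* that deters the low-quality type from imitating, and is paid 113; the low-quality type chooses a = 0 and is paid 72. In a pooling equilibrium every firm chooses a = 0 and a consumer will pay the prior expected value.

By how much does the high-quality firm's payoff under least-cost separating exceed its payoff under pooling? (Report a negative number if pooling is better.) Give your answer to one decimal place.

Least-cost separating signal: a* solves 72 = 113 − 14.6·a*, so a* = (113 − 72)/14.6 ≈ 2.8082.
High-quality type's separating payoff: 113 − 2.7 × a* = 113 − 2.7 × (113 − 72)/14.6 = 113 − 110.7/14.6 ≈ 105.418.
Pooling payoff: 0.78 × 113 + 0.22 × 72 = 103.98.
Difference: 105.418 − 103.98 = 1.438, i.e. 1.4 to one decimal place.
The high-quality type prefers to separate.

1.4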